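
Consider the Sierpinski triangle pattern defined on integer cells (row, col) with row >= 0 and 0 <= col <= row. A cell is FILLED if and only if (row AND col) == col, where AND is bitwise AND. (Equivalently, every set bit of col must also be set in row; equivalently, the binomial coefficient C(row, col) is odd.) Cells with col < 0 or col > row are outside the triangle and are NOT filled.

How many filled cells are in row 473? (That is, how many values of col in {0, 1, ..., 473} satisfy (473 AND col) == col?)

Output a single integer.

Answer: 64

Derivation:
473 in binary = 111011001
popcount(473) = number of 1-bits in 111011001 = 6
A col c satisfies (473 AND c) == c iff every set bit of c is also set in 473; each of the 6 set bits of 473 can independently be on or off in c.
count = 2^6 = 64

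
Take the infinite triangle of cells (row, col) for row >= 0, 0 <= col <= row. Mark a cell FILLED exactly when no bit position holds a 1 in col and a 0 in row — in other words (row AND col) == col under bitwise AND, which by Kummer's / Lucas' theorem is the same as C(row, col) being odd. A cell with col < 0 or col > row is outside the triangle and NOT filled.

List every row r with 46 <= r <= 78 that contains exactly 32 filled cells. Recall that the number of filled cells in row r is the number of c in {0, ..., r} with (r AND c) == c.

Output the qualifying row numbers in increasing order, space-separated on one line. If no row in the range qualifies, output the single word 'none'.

Answer: 47 55 59 61 62

Derivation:
Row r has 2^popcount(r) filled cells, so we need popcount(r) = log2(32) = 5.
Scan r = 46..78 and keep those with exactly 5 one-bits:
r=46=101110 popcount=4 -> skip
r=47=101111 popcount=5 -> KEEP
r=48=110000 popcount=2 -> skip
r=49=110001 popcount=3 -> skip
r=50=110010 popcount=3 -> skip
r=51=110011 popcount=4 -> skip
r=52=110100 popcount=3 -> skip
r=53=110101 popcount=4 -> skip
r=54=110110 popcount=4 -> skip
r=55=110111 popcount=5 -> KEEP
r=56=111000 popcount=3 -> skip
r=57=111001 popcount=4 -> skip
r=58=111010 popcount=4 -> skip
r=59=111011 popcount=5 -> KEEP
r=60=111100 popcount=4 -> skip
r=61=111101 popcount=5 -> KEEP
r=62=111110 popcount=5 -> KEEP
r=63=111111 popcount=6 -> skip
r=64=1000000 popcount=1 -> skip
r=65=1000001 popcount=2 -> skip
r=66=1000010 popcount=2 -> skip
r=67=1000011 popcount=3 -> skip
r=68=1000100 popcount=2 -> skip
r=69=1000101 popcount=3 -> skip
r=70=1000110 popcount=3 -> skip
r=71=1000111 popcount=4 -> skip
r=72=1001000 popcount=2 -> skip
r=73=1001001 popcount=3 -> skip
r=74=1001010 popcount=3 -> skip
r=75=1001011 popcount=4 -> skip
r=76=1001100 popcount=3 -> skip
r=77=1001101 popcount=4 -> skip
r=78=1001110 popcount=4 -> skip
Kept rows: 47 55 59 61 62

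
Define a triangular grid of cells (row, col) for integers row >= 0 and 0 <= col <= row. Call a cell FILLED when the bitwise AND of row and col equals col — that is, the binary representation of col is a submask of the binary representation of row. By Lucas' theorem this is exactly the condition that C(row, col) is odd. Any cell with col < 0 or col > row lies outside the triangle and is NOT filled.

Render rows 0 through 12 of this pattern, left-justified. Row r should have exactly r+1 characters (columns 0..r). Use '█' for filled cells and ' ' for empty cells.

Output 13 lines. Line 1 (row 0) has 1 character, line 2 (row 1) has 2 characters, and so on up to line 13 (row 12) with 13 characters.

Answer: █
██
█ █
████
█   █
██  ██
█ █ █ █
████████
█       █
██      ██
█ █     █ █
████    ████
█   █   █   █

Derivation:
r0=0: █
r1=1: ██
r2=10: █ █
r3=11: ████
r4=100: █   █
r5=101: ██  ██
r6=110: █ █ █ █
r7=111: ████████
r8=1000: █       █
r9=1001: ██      ██
r10=1010: █ █     █ █
r11=1011: ████    ████
r12=1100: █   █   █   █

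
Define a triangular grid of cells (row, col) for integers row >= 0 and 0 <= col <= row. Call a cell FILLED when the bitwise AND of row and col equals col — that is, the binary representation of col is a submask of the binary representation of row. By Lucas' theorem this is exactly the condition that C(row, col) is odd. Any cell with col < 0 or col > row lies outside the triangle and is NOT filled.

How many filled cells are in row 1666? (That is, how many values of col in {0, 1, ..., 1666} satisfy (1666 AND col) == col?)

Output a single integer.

1666 in binary = 11010000010
popcount(1666) = number of 1-bits in 11010000010 = 4
A col c satisfies (1666 AND c) == c iff every set bit of c is also set in 1666; each of the 4 set bits of 1666 can independently be on or off in c.
count = 2^4 = 16

Answer: 16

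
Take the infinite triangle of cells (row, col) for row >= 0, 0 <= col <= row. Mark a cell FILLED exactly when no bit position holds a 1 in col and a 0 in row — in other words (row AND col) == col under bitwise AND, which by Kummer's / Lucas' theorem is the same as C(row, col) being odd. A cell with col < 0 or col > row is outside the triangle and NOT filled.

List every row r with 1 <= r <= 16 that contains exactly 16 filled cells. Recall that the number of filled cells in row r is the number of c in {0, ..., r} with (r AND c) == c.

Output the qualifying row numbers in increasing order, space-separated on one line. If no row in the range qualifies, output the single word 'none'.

Row r has 2^popcount(r) filled cells, so we need popcount(r) = log2(16) = 4.
Scan r = 1..16 and keep those with exactly 4 one-bits:
r=1=1 popcount=1 -> skip
r=2=10 popcount=1 -> skip
r=3=11 popcount=2 -> skip
r=4=100 popcount=1 -> skip
r=5=101 popcount=2 -> skip
r=6=110 popcount=2 -> skip
r=7=111 popcount=3 -> skip
r=8=1000 popcount=1 -> skip
r=9=1001 popcount=2 -> skip
r=10=1010 popcount=2 -> skip
r=11=1011 popcount=3 -> skip
r=12=1100 popcount=2 -> skip
r=13=1101 popcount=3 -> skip
r=14=1110 popcount=3 -> skip
r=15=1111 popcount=4 -> KEEP
r=16=10000 popcount=1 -> skip
Kept rows: 15

Answer: 15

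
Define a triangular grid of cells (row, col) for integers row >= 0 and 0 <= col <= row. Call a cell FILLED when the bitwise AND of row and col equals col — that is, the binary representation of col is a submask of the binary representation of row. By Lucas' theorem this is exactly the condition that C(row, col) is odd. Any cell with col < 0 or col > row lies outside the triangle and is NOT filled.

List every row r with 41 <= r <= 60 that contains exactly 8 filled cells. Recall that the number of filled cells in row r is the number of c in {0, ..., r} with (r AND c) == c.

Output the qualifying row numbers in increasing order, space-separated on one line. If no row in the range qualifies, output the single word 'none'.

Answer: 41 42 44 49 50 52 56

Derivation:
Row r has 2^popcount(r) filled cells, so we need popcount(r) = log2(8) = 3.
Scan r = 41..60 and keep those with exactly 3 one-bits:
r=41=101001 popcount=3 -> KEEP
r=42=101010 popcount=3 -> KEEP
r=43=101011 popcount=4 -> skip
r=44=101100 popcount=3 -> KEEP
r=45=101101 popcount=4 -> skip
r=46=101110 popcount=4 -> skip
r=47=101111 popcount=5 -> skip
r=48=110000 popcount=2 -> skip
r=49=110001 popcount=3 -> KEEP
r=50=110010 popcount=3 -> KEEP
r=51=110011 popcount=4 -> skip
r=52=110100 popcount=3 -> KEEP
r=53=110101 popcount=4 -> skip
r=54=110110 popcount=4 -> skip
r=55=110111 popcount=5 -> skip
r=56=111000 popcount=3 -> KEEP
r=57=111001 popcount=4 -> skip
r=58=111010 popcount=4 -> skip
r=59=111011 popcount=5 -> skip
r=60=111100 popcount=4 -> skip
Kept rows: 41 42 44 49 50 52 56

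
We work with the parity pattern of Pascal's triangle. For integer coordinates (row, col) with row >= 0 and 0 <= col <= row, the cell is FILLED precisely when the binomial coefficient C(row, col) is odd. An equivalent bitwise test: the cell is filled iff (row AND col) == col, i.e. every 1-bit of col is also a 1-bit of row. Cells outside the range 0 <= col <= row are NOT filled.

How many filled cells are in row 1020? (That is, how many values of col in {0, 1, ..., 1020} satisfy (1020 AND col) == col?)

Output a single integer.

Answer: 256

Derivation:
1020 in binary = 1111111100
popcount(1020) = number of 1-bits in 1111111100 = 8
A col c satisfies (1020 AND c) == c iff every set bit of c is also set in 1020; each of the 8 set bits of 1020 can independently be on or off in c.
count = 2^8 = 256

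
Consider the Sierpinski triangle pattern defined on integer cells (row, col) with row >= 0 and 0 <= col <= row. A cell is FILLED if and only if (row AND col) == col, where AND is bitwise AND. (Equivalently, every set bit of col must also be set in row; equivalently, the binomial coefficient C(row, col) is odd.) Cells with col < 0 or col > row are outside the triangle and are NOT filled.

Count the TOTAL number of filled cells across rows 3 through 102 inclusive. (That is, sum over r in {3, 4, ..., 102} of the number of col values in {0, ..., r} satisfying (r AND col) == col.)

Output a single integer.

Answer: 1286

Derivation:
r3=11 pc2: +4 =4
r4=100 pc1: +2 =6
r5=101 pc2: +4 =10
r6=110 pc2: +4 =14
r7=111 pc3: +8 =22
r8=1000 pc1: +2 =24
r9=1001 pc2: +4 =28
r10=1010 pc2: +4 =32
r11=1011 pc3: +8 =40
r12=1100 pc2: +4 =44
r13=1101 pc3: +8 =52
r14=1110 pc3: +8 =60
r15=1111 pc4: +16 =76
r16=10000 pc1: +2 =78
r17=10001 pc2: +4 =82
r18=10010 pc2: +4 =86
r19=10011 pc3: +8 =94
r20=10100 pc2: +4 =98
r21=10101 pc3: +8 =106
r22=10110 pc3: +8 =114
r23=10111 pc4: +16 =130
r24=11000 pc2: +4 =134
r25=11001 pc3: +8 =142
r26=11010 pc3: +8 =150
r27=11011 pc4: +16 =166
r28=11100 pc3: +8 =174
r29=11101 pc4: +16 =190
r30=11110 pc4: +16 =206
r31=11111 pc5: +32 =238
r32=100000 pc1: +2 =240
r33=100001 pc2: +4 =244
r34=100010 pc2: +4 =248
r35=100011 pc3: +8 =256
r36=100100 pc2: +4 =260
r37=100101 pc3: +8 =268
r38=100110 pc3: +8 =276
r39=100111 pc4: +16 =292
r40=101000 pc2: +4 =296
r41=101001 pc3: +8 =304
r42=101010 pc3: +8 =312
r43=101011 pc4: +16 =328
r44=101100 pc3: +8 =336
r45=101101 pc4: +16 =352
r46=101110 pc4: +16 =368
r47=101111 pc5: +32 =400
r48=110000 pc2: +4 =404
r49=110001 pc3: +8 =412
r50=110010 pc3: +8 =420
r51=110011 pc4: +16 =436
r52=110100 pc3: +8 =444
r53=110101 pc4: +16 =460
r54=110110 pc4: +16 =476
r55=110111 pc5: +32 =508
r56=111000 pc3: +8 =516
r57=111001 pc4: +16 =532
r58=111010 pc4: +16 =548
r59=111011 pc5: +32 =580
r60=111100 pc4: +16 =596
r61=111101 pc5: +32 =628
r62=111110 pc5: +32 =660
r63=111111 pc6: +64 =724
r64=1000000 pc1: +2 =726
r65=1000001 pc2: +4 =730
r66=1000010 pc2: +4 =734
r67=1000011 pc3: +8 =742
r68=1000100 pc2: +4 =746
r69=1000101 pc3: +8 =754
r70=1000110 pc3: +8 =762
r71=1000111 pc4: +16 =778
r72=1001000 pc2: +4 =782
r73=1001001 pc3: +8 =790
r74=1001010 pc3: +8 =798
r75=1001011 pc4: +16 =814
r76=1001100 pc3: +8 =822
r77=1001101 pc4: +16 =838
r78=1001110 pc4: +16 =854
r79=1001111 pc5: +32 =886
r80=1010000 pc2: +4 =890
r81=1010001 pc3: +8 =898
r82=1010010 pc3: +8 =906
r83=1010011 pc4: +16 =922
r84=1010100 pc3: +8 =930
r85=1010101 pc4: +16 =946
r86=1010110 pc4: +16 =962
r87=1010111 pc5: +32 =994
r88=1011000 pc3: +8 =1002
r89=1011001 pc4: +16 =1018
r90=1011010 pc4: +16 =1034
r91=1011011 pc5: +32 =1066
r92=1011100 pc4: +16 =1082
r93=1011101 pc5: +32 =1114
r94=1011110 pc5: +32 =1146
r95=1011111 pc6: +64 =1210
r96=1100000 pc2: +4 =1214
r97=1100001 pc3: +8 =1222
r98=1100010 pc3: +8 =1230
r99=1100011 pc4: +16 =1246
r100=1100100 pc3: +8 =1254
r101=1100101 pc4: +16 =1270
r102=1100110 pc4: +16 =1286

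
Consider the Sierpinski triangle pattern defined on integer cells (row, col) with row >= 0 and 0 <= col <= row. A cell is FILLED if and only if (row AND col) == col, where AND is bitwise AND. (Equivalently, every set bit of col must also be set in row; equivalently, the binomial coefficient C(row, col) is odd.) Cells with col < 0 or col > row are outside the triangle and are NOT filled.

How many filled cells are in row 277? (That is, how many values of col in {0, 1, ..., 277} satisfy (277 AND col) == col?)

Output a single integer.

Answer: 16

Derivation:
277 in binary = 100010101
popcount(277) = number of 1-bits in 100010101 = 4
A col c satisfies (277 AND c) == c iff every set bit of c is also set in 277; each of the 4 set bits of 277 can independently be on or off in c.
count = 2^4 = 16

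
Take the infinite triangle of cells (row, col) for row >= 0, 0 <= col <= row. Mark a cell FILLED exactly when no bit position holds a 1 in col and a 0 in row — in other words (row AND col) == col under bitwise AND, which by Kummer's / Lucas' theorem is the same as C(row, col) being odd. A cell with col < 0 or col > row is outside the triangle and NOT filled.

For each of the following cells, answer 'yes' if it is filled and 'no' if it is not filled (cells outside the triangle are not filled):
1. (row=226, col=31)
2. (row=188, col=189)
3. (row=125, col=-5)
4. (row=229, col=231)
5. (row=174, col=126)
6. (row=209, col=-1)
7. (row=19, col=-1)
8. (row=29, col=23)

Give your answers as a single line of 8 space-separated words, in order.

(226,31): row=0b11100010, col=0b11111, row AND col = 0b10 = 2; 2 != 31 -> empty
(188,189): col outside [0, 188] -> not filled
(125,-5): col outside [0, 125] -> not filled
(229,231): col outside [0, 229] -> not filled
(174,126): row=0b10101110, col=0b1111110, row AND col = 0b101110 = 46; 46 != 126 -> empty
(209,-1): col outside [0, 209] -> not filled
(19,-1): col outside [0, 19] -> not filled
(29,23): row=0b11101, col=0b10111, row AND col = 0b10101 = 21; 21 != 23 -> empty

Answer: no no no no no no no no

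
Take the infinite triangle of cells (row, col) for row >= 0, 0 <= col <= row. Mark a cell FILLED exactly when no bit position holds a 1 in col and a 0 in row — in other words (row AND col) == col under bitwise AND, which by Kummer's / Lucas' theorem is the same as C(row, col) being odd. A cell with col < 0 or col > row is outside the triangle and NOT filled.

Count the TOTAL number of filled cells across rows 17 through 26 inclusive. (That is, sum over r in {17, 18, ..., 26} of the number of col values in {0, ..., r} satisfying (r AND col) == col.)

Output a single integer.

r17=10001 pc2: +4 =4
r18=10010 pc2: +4 =8
r19=10011 pc3: +8 =16
r20=10100 pc2: +4 =20
r21=10101 pc3: +8 =28
r22=10110 pc3: +8 =36
r23=10111 pc4: +16 =52
r24=11000 pc2: +4 =56
r25=11001 pc3: +8 =64
r26=11010 pc3: +8 =72

Answer: 72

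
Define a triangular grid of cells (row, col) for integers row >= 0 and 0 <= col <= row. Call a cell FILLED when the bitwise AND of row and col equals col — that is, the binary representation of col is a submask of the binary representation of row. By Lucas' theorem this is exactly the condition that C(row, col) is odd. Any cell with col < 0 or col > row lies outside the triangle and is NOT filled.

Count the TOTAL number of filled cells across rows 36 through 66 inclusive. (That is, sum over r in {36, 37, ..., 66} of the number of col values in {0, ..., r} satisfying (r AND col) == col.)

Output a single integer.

r36=100100 pc2: +4 =4
r37=100101 pc3: +8 =12
r38=100110 pc3: +8 =20
r39=100111 pc4: +16 =36
r40=101000 pc2: +4 =40
r41=101001 pc3: +8 =48
r42=101010 pc3: +8 =56
r43=101011 pc4: +16 =72
r44=101100 pc3: +8 =80
r45=101101 pc4: +16 =96
r46=101110 pc4: +16 =112
r47=101111 pc5: +32 =144
r48=110000 pc2: +4 =148
r49=110001 pc3: +8 =156
r50=110010 pc3: +8 =164
r51=110011 pc4: +16 =180
r52=110100 pc3: +8 =188
r53=110101 pc4: +16 =204
r54=110110 pc4: +16 =220
r55=110111 pc5: +32 =252
r56=111000 pc3: +8 =260
r57=111001 pc4: +16 =276
r58=111010 pc4: +16 =292
r59=111011 pc5: +32 =324
r60=111100 pc4: +16 =340
r61=111101 pc5: +32 =372
r62=111110 pc5: +32 =404
r63=111111 pc6: +64 =468
r64=1000000 pc1: +2 =470
r65=1000001 pc2: +4 =474
r66=1000010 pc2: +4 =478

Answer: 478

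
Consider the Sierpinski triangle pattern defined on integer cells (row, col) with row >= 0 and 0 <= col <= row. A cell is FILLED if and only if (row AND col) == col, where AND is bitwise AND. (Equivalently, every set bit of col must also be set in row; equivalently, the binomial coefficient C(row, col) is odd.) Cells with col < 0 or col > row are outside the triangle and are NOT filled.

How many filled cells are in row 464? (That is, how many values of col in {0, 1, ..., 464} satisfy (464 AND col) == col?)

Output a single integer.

Answer: 16

Derivation:
464 in binary = 111010000
popcount(464) = number of 1-bits in 111010000 = 4
A col c satisfies (464 AND c) == c iff every set bit of c is also set in 464; each of the 4 set bits of 464 can independently be on or off in c.
count = 2^4 = 16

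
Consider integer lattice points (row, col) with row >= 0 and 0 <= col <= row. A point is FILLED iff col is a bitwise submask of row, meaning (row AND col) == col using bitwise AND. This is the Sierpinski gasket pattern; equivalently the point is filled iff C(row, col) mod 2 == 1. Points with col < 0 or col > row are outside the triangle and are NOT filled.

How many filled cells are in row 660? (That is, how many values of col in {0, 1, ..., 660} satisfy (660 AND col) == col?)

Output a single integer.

660 in binary = 1010010100
popcount(660) = number of 1-bits in 1010010100 = 4
A col c satisfies (660 AND c) == c iff every set bit of c is also set in 660; each of the 4 set bits of 660 can independently be on or off in c.
count = 2^4 = 16

Answer: 16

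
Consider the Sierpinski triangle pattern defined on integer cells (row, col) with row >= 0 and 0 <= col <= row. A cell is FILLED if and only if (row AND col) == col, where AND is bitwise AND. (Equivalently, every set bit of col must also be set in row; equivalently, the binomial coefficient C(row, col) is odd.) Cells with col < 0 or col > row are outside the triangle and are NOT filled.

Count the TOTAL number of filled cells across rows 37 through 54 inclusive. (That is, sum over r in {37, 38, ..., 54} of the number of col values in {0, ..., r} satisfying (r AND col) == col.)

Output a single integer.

r37=100101 pc3: +8 =8
r38=100110 pc3: +8 =16
r39=100111 pc4: +16 =32
r40=101000 pc2: +4 =36
r41=101001 pc3: +8 =44
r42=101010 pc3: +8 =52
r43=101011 pc4: +16 =68
r44=101100 pc3: +8 =76
r45=101101 pc4: +16 =92
r46=101110 pc4: +16 =108
r47=101111 pc5: +32 =140
r48=110000 pc2: +4 =144
r49=110001 pc3: +8 =152
r50=110010 pc3: +8 =160
r51=110011 pc4: +16 =176
r52=110100 pc3: +8 =184
r53=110101 pc4: +16 =200
r54=110110 pc4: +16 =216

Answer: 216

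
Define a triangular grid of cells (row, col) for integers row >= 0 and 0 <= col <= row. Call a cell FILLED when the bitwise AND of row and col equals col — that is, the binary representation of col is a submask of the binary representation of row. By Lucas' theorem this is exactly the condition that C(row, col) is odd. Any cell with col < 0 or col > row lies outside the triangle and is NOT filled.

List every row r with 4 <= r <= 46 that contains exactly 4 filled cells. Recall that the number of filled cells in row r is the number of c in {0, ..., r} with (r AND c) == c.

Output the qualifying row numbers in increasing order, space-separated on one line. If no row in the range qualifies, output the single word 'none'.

Answer: 5 6 9 10 12 17 18 20 24 33 34 36 40

Derivation:
Row r has 2^popcount(r) filled cells, so we need popcount(r) = log2(4) = 2.
Scan r = 4..46 and keep those with exactly 2 one-bits:
r=4=100 popcount=1 -> skip
r=5=101 popcount=2 -> KEEP
r=6=110 popcount=2 -> KEEP
r=7=111 popcount=3 -> skip
r=8=1000 popcount=1 -> skip
r=9=1001 popcount=2 -> KEEP
r=10=1010 popcount=2 -> KEEP
r=11=1011 popcount=3 -> skip
r=12=1100 popcount=2 -> KEEP
r=13=1101 popcount=3 -> skip
r=14=1110 popcount=3 -> skip
r=15=1111 popcount=4 -> skip
r=16=10000 popcount=1 -> skip
r=17=10001 popcount=2 -> KEEP
r=18=10010 popcount=2 -> KEEP
r=19=10011 popcount=3 -> skip
r=20=10100 popcount=2 -> KEEP
r=21=10101 popcount=3 -> skip
r=22=10110 popcount=3 -> skip
r=23=10111 popcount=4 -> skip
r=24=11000 popcount=2 -> KEEP
r=25=11001 popcount=3 -> skip
r=26=11010 popcount=3 -> skip
r=27=11011 popcount=4 -> skip
r=28=11100 popcount=3 -> skip
r=29=11101 popcount=4 -> skip
r=30=11110 popcount=4 -> skip
r=31=11111 popcount=5 -> skip
r=32=100000 popcount=1 -> skip
r=33=100001 popcount=2 -> KEEP
r=34=100010 popcount=2 -> KEEP
r=35=100011 popcount=3 -> skip
r=36=100100 popcount=2 -> KEEP
r=37=100101 popcount=3 -> skip
r=38=100110 popcount=3 -> skip
r=39=100111 popcount=4 -> skip
r=40=101000 popcount=2 -> KEEP
r=41=101001 popcount=3 -> skip
r=42=101010 popcount=3 -> skip
r=43=101011 popcount=4 -> skip
r=44=101100 popcount=3 -> skip
r=45=101101 popcount=4 -> skip
r=46=101110 popcount=4 -> skip
Kept rows: 5 6 9 10 12 17 18 20 24 33 34 36 40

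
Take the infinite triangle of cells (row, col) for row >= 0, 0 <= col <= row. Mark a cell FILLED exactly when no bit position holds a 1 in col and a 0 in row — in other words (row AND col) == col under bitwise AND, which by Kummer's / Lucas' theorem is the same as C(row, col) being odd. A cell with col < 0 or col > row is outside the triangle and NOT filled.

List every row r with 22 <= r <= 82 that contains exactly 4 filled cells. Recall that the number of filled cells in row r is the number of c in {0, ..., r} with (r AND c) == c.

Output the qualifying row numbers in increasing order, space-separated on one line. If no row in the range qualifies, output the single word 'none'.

Row r has 2^popcount(r) filled cells, so we need popcount(r) = log2(4) = 2.
Scan r = 22..82 and keep those with exactly 2 one-bits:
r=22=10110 popcount=3 -> skip
r=23=10111 popcount=4 -> skip
r=24=11000 popcount=2 -> KEEP
r=25=11001 popcount=3 -> skip
r=26=11010 popcount=3 -> skip
r=27=11011 popcount=4 -> skip
r=28=11100 popcount=3 -> skip
r=29=11101 popcount=4 -> skip
r=30=11110 popcount=4 -> skip
r=31=11111 popcount=5 -> skip
r=32=100000 popcount=1 -> skip
r=33=100001 popcount=2 -> KEEP
r=34=100010 popcount=2 -> KEEP
r=35=100011 popcount=3 -> skip
r=36=100100 popcount=2 -> KEEP
r=37=100101 popcount=3 -> skip
r=38=100110 popcount=3 -> skip
r=39=100111 popcount=4 -> skip
r=40=101000 popcount=2 -> KEEP
r=41=101001 popcount=3 -> skip
r=42=101010 popcount=3 -> skip
r=43=101011 popcount=4 -> skip
r=44=101100 popcount=3 -> skip
r=45=101101 popcount=4 -> skip
r=46=101110 popcount=4 -> skip
r=47=101111 popcount=5 -> skip
r=48=110000 popcount=2 -> KEEP
r=49=110001 popcount=3 -> skip
r=50=110010 popcount=3 -> skip
r=51=110011 popcount=4 -> skip
r=52=110100 popcount=3 -> skip
r=53=110101 popcount=4 -> skip
r=54=110110 popcount=4 -> skip
r=55=110111 popcount=5 -> skip
r=56=111000 popcount=3 -> skip
r=57=111001 popcount=4 -> skip
r=58=111010 popcount=4 -> skip
r=59=111011 popcount=5 -> skip
r=60=111100 popcount=4 -> skip
r=61=111101 popcount=5 -> skip
r=62=111110 popcount=5 -> skip
r=63=111111 popcount=6 -> skip
r=64=1000000 popcount=1 -> skip
r=65=1000001 popcount=2 -> KEEP
r=66=1000010 popcount=2 -> KEEP
r=67=1000011 popcount=3 -> skip
r=68=1000100 popcount=2 -> KEEP
r=69=1000101 popcount=3 -> skip
r=70=1000110 popcount=3 -> skip
r=71=1000111 popcount=4 -> skip
r=72=1001000 popcount=2 -> KEEP
r=73=1001001 popcount=3 -> skip
r=74=1001010 popcount=3 -> skip
r=75=1001011 popcount=4 -> skip
r=76=1001100 popcount=3 -> skip
r=77=1001101 popcount=4 -> skip
r=78=1001110 popcount=4 -> skip
r=79=1001111 popcount=5 -> skip
r=80=1010000 popcount=2 -> KEEP
r=81=1010001 popcount=3 -> skip
r=82=1010010 popcount=3 -> skip
Kept rows: 24 33 34 36 40 48 65 66 68 72 80

Answer: 24 33 34 36 40 48 65 66 68 72 80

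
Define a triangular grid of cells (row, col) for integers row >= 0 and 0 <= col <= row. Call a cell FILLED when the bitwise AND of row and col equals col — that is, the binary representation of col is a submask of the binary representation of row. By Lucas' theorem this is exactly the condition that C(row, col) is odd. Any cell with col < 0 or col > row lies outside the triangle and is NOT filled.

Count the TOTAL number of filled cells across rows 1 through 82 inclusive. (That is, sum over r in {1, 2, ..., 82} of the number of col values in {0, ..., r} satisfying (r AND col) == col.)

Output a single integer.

r1=1 pc1: +2 =2
r2=10 pc1: +2 =4
r3=11 pc2: +4 =8
r4=100 pc1: +2 =10
r5=101 pc2: +4 =14
r6=110 pc2: +4 =18
r7=111 pc3: +8 =26
r8=1000 pc1: +2 =28
r9=1001 pc2: +4 =32
r10=1010 pc2: +4 =36
r11=1011 pc3: +8 =44
r12=1100 pc2: +4 =48
r13=1101 pc3: +8 =56
r14=1110 pc3: +8 =64
r15=1111 pc4: +16 =80
r16=10000 pc1: +2 =82
r17=10001 pc2: +4 =86
r18=10010 pc2: +4 =90
r19=10011 pc3: +8 =98
r20=10100 pc2: +4 =102
r21=10101 pc3: +8 =110
r22=10110 pc3: +8 =118
r23=10111 pc4: +16 =134
r24=11000 pc2: +4 =138
r25=11001 pc3: +8 =146
r26=11010 pc3: +8 =154
r27=11011 pc4: +16 =170
r28=11100 pc3: +8 =178
r29=11101 pc4: +16 =194
r30=11110 pc4: +16 =210
r31=11111 pc5: +32 =242
r32=100000 pc1: +2 =244
r33=100001 pc2: +4 =248
r34=100010 pc2: +4 =252
r35=100011 pc3: +8 =260
r36=100100 pc2: +4 =264
r37=100101 pc3: +8 =272
r38=100110 pc3: +8 =280
r39=100111 pc4: +16 =296
r40=101000 pc2: +4 =300
r41=101001 pc3: +8 =308
r42=101010 pc3: +8 =316
r43=101011 pc4: +16 =332
r44=101100 pc3: +8 =340
r45=101101 pc4: +16 =356
r46=101110 pc4: +16 =372
r47=101111 pc5: +32 =404
r48=110000 pc2: +4 =408
r49=110001 pc3: +8 =416
r50=110010 pc3: +8 =424
r51=110011 pc4: +16 =440
r52=110100 pc3: +8 =448
r53=110101 pc4: +16 =464
r54=110110 pc4: +16 =480
r55=110111 pc5: +32 =512
r56=111000 pc3: +8 =520
r57=111001 pc4: +16 =536
r58=111010 pc4: +16 =552
r59=111011 pc5: +32 =584
r60=111100 pc4: +16 =600
r61=111101 pc5: +32 =632
r62=111110 pc5: +32 =664
r63=111111 pc6: +64 =728
r64=1000000 pc1: +2 =730
r65=1000001 pc2: +4 =734
r66=1000010 pc2: +4 =738
r67=1000011 pc3: +8 =746
r68=1000100 pc2: +4 =750
r69=1000101 pc3: +8 =758
r70=1000110 pc3: +8 =766
r71=1000111 pc4: +16 =782
r72=1001000 pc2: +4 =786
r73=1001001 pc3: +8 =794
r74=1001010 pc3: +8 =802
r75=1001011 pc4: +16 =818
r76=1001100 pc3: +8 =826
r77=1001101 pc4: +16 =842
r78=1001110 pc4: +16 =858
r79=1001111 pc5: +32 =890
r80=1010000 pc2: +4 =894
r81=1010001 pc3: +8 =902
r82=1010010 pc3: +8 =910

Answer: 910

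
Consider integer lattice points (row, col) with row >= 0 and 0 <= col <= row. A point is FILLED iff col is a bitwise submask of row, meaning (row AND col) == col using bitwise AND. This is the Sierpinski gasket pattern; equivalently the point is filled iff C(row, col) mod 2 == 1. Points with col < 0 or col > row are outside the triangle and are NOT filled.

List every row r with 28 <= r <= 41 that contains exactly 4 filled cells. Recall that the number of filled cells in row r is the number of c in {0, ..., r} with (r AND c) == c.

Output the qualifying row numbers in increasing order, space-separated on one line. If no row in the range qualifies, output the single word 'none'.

Answer: 33 34 36 40

Derivation:
Row r has 2^popcount(r) filled cells, so we need popcount(r) = log2(4) = 2.
Scan r = 28..41 and keep those with exactly 2 one-bits:
r=28=11100 popcount=3 -> skip
r=29=11101 popcount=4 -> skip
r=30=11110 popcount=4 -> skip
r=31=11111 popcount=5 -> skip
r=32=100000 popcount=1 -> skip
r=33=100001 popcount=2 -> KEEP
r=34=100010 popcount=2 -> KEEP
r=35=100011 popcount=3 -> skip
r=36=100100 popcount=2 -> KEEP
r=37=100101 popcount=3 -> skip
r=38=100110 popcount=3 -> skip
r=39=100111 popcount=4 -> skip
r=40=101000 popcount=2 -> KEEP
r=41=101001 popcount=3 -> skip
Kept rows: 33 34 36 40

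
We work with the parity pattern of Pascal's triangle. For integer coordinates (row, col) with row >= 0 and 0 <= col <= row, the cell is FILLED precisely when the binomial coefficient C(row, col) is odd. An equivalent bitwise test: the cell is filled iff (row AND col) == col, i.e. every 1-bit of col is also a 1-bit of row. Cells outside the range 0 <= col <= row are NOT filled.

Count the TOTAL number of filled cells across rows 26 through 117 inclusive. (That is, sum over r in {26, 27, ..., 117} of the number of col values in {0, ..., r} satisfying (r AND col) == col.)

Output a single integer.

Answer: 1512

Derivation:
r26=11010 pc3: +8 =8
r27=11011 pc4: +16 =24
r28=11100 pc3: +8 =32
r29=11101 pc4: +16 =48
r30=11110 pc4: +16 =64
r31=11111 pc5: +32 =96
r32=100000 pc1: +2 =98
r33=100001 pc2: +4 =102
r34=100010 pc2: +4 =106
r35=100011 pc3: +8 =114
r36=100100 pc2: +4 =118
r37=100101 pc3: +8 =126
r38=100110 pc3: +8 =134
r39=100111 pc4: +16 =150
r40=101000 pc2: +4 =154
r41=101001 pc3: +8 =162
r42=101010 pc3: +8 =170
r43=101011 pc4: +16 =186
r44=101100 pc3: +8 =194
r45=101101 pc4: +16 =210
r46=101110 pc4: +16 =226
r47=101111 pc5: +32 =258
r48=110000 pc2: +4 =262
r49=110001 pc3: +8 =270
r50=110010 pc3: +8 =278
r51=110011 pc4: +16 =294
r52=110100 pc3: +8 =302
r53=110101 pc4: +16 =318
r54=110110 pc4: +16 =334
r55=110111 pc5: +32 =366
r56=111000 pc3: +8 =374
r57=111001 pc4: +16 =390
r58=111010 pc4: +16 =406
r59=111011 pc5: +32 =438
r60=111100 pc4: +16 =454
r61=111101 pc5: +32 =486
r62=111110 pc5: +32 =518
r63=111111 pc6: +64 =582
r64=1000000 pc1: +2 =584
r65=1000001 pc2: +4 =588
r66=1000010 pc2: +4 =592
r67=1000011 pc3: +8 =600
r68=1000100 pc2: +4 =604
r69=1000101 pc3: +8 =612
r70=1000110 pc3: +8 =620
r71=1000111 pc4: +16 =636
r72=1001000 pc2: +4 =640
r73=1001001 pc3: +8 =648
r74=1001010 pc3: +8 =656
r75=1001011 pc4: +16 =672
r76=1001100 pc3: +8 =680
r77=1001101 pc4: +16 =696
r78=1001110 pc4: +16 =712
r79=1001111 pc5: +32 =744
r80=1010000 pc2: +4 =748
r81=1010001 pc3: +8 =756
r82=1010010 pc3: +8 =764
r83=1010011 pc4: +16 =780
r84=1010100 pc3: +8 =788
r85=1010101 pc4: +16 =804
r86=1010110 pc4: +16 =820
r87=1010111 pc5: +32 =852
r88=1011000 pc3: +8 =860
r89=1011001 pc4: +16 =876
r90=1011010 pc4: +16 =892
r91=1011011 pc5: +32 =924
r92=1011100 pc4: +16 =940
r93=1011101 pc5: +32 =972
r94=1011110 pc5: +32 =1004
r95=1011111 pc6: +64 =1068
r96=1100000 pc2: +4 =1072
r97=1100001 pc3: +8 =1080
r98=1100010 pc3: +8 =1088
r99=1100011 pc4: +16 =1104
r100=1100100 pc3: +8 =1112
r101=1100101 pc4: +16 =1128
r102=1100110 pc4: +16 =1144
r103=1100111 pc5: +32 =1176
r104=1101000 pc3: +8 =1184
r105=1101001 pc4: +16 =1200
r106=1101010 pc4: +16 =1216
r107=1101011 pc5: +32 =1248
r108=1101100 pc4: +16 =1264
r109=1101101 pc5: +32 =1296
r110=1101110 pc5: +32 =1328
r111=1101111 pc6: +64 =1392
r112=1110000 pc3: +8 =1400
r113=1110001 pc4: +16 =1416
r114=1110010 pc4: +16 =1432
r115=1110011 pc5: +32 =1464
r116=1110100 pc4: +16 =1480
r117=1110101 pc5: +32 =1512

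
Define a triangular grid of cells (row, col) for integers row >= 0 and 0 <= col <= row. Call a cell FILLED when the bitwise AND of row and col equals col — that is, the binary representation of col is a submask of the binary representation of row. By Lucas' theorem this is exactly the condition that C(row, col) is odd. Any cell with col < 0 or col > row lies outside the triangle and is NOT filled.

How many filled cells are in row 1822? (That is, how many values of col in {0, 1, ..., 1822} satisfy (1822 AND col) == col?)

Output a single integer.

Answer: 128

Derivation:
1822 in binary = 11100011110
popcount(1822) = number of 1-bits in 11100011110 = 7
A col c satisfies (1822 AND c) == c iff every set bit of c is also set in 1822; each of the 7 set bits of 1822 can independently be on or off in c.
count = 2^7 = 128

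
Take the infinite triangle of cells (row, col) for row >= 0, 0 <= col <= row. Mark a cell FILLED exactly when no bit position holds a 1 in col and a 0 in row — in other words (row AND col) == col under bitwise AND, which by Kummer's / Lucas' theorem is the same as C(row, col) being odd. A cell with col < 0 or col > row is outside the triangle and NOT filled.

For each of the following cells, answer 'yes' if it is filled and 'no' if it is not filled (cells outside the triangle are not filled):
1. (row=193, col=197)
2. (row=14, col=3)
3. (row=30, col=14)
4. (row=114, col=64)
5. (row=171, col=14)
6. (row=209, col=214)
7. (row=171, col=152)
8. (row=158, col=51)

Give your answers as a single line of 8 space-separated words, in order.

Answer: no no yes yes no no no no

Derivation:
(193,197): col outside [0, 193] -> not filled
(14,3): row=0b1110, col=0b11, row AND col = 0b10 = 2; 2 != 3 -> empty
(30,14): row=0b11110, col=0b1110, row AND col = 0b1110 = 14; 14 == 14 -> filled
(114,64): row=0b1110010, col=0b1000000, row AND col = 0b1000000 = 64; 64 == 64 -> filled
(171,14): row=0b10101011, col=0b1110, row AND col = 0b1010 = 10; 10 != 14 -> empty
(209,214): col outside [0, 209] -> not filled
(171,152): row=0b10101011, col=0b10011000, row AND col = 0b10001000 = 136; 136 != 152 -> empty
(158,51): row=0b10011110, col=0b110011, row AND col = 0b10010 = 18; 18 != 51 -> empty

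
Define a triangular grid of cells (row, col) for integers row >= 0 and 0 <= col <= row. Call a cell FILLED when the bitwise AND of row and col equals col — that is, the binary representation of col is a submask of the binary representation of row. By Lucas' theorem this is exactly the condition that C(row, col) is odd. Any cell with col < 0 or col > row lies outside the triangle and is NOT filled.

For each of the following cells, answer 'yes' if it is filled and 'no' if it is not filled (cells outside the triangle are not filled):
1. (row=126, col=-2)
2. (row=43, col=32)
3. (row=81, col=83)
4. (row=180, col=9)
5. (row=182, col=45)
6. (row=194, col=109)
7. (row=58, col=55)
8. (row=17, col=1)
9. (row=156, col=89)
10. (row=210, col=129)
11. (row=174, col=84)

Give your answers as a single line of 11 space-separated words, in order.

Answer: no yes no no no no no yes no no no

Derivation:
(126,-2): col outside [0, 126] -> not filled
(43,32): row=0b101011, col=0b100000, row AND col = 0b100000 = 32; 32 == 32 -> filled
(81,83): col outside [0, 81] -> not filled
(180,9): row=0b10110100, col=0b1001, row AND col = 0b0 = 0; 0 != 9 -> empty
(182,45): row=0b10110110, col=0b101101, row AND col = 0b100100 = 36; 36 != 45 -> empty
(194,109): row=0b11000010, col=0b1101101, row AND col = 0b1000000 = 64; 64 != 109 -> empty
(58,55): row=0b111010, col=0b110111, row AND col = 0b110010 = 50; 50 != 55 -> empty
(17,1): row=0b10001, col=0b1, row AND col = 0b1 = 1; 1 == 1 -> filled
(156,89): row=0b10011100, col=0b1011001, row AND col = 0b11000 = 24; 24 != 89 -> empty
(210,129): row=0b11010010, col=0b10000001, row AND col = 0b10000000 = 128; 128 != 129 -> empty
(174,84): row=0b10101110, col=0b1010100, row AND col = 0b100 = 4; 4 != 84 -> empty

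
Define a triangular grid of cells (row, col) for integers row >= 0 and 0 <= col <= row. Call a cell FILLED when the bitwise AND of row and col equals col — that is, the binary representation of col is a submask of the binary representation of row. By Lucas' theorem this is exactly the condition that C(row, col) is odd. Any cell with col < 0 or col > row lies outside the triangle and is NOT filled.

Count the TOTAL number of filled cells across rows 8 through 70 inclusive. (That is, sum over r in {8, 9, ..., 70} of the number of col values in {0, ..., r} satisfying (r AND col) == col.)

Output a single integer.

r8=1000 pc1: +2 =2
r9=1001 pc2: +4 =6
r10=1010 pc2: +4 =10
r11=1011 pc3: +8 =18
r12=1100 pc2: +4 =22
r13=1101 pc3: +8 =30
r14=1110 pc3: +8 =38
r15=1111 pc4: +16 =54
r16=10000 pc1: +2 =56
r17=10001 pc2: +4 =60
r18=10010 pc2: +4 =64
r19=10011 pc3: +8 =72
r20=10100 pc2: +4 =76
r21=10101 pc3: +8 =84
r22=10110 pc3: +8 =92
r23=10111 pc4: +16 =108
r24=11000 pc2: +4 =112
r25=11001 pc3: +8 =120
r26=11010 pc3: +8 =128
r27=11011 pc4: +16 =144
r28=11100 pc3: +8 =152
r29=11101 pc4: +16 =168
r30=11110 pc4: +16 =184
r31=11111 pc5: +32 =216
r32=100000 pc1: +2 =218
r33=100001 pc2: +4 =222
r34=100010 pc2: +4 =226
r35=100011 pc3: +8 =234
r36=100100 pc2: +4 =238
r37=100101 pc3: +8 =246
r38=100110 pc3: +8 =254
r39=100111 pc4: +16 =270
r40=101000 pc2: +4 =274
r41=101001 pc3: +8 =282
r42=101010 pc3: +8 =290
r43=101011 pc4: +16 =306
r44=101100 pc3: +8 =314
r45=101101 pc4: +16 =330
r46=101110 pc4: +16 =346
r47=101111 pc5: +32 =378
r48=110000 pc2: +4 =382
r49=110001 pc3: +8 =390
r50=110010 pc3: +8 =398
r51=110011 pc4: +16 =414
r52=110100 pc3: +8 =422
r53=110101 pc4: +16 =438
r54=110110 pc4: +16 =454
r55=110111 pc5: +32 =486
r56=111000 pc3: +8 =494
r57=111001 pc4: +16 =510
r58=111010 pc4: +16 =526
r59=111011 pc5: +32 =558
r60=111100 pc4: +16 =574
r61=111101 pc5: +32 =606
r62=111110 pc5: +32 =638
r63=111111 pc6: +64 =702
r64=1000000 pc1: +2 =704
r65=1000001 pc2: +4 =708
r66=1000010 pc2: +4 =712
r67=1000011 pc3: +8 =720
r68=1000100 pc2: +4 =724
r69=1000101 pc3: +8 =732
r70=1000110 pc3: +8 =740

Answer: 740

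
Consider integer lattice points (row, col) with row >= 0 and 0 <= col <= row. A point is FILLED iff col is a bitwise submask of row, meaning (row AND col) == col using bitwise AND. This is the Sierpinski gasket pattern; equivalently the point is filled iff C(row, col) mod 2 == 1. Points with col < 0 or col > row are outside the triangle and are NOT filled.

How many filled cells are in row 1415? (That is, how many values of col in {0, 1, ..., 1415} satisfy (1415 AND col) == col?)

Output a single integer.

Answer: 64

Derivation:
1415 in binary = 10110000111
popcount(1415) = number of 1-bits in 10110000111 = 6
A col c satisfies (1415 AND c) == c iff every set bit of c is also set in 1415; each of the 6 set bits of 1415 can independently be on or off in c.
count = 2^6 = 64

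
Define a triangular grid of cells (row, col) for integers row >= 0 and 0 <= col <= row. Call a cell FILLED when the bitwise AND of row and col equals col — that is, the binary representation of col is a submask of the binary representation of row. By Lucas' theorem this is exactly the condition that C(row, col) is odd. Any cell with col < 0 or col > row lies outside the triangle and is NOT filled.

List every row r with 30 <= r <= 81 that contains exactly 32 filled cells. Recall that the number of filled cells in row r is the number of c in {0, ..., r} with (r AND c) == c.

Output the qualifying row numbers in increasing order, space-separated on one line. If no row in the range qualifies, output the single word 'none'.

Answer: 31 47 55 59 61 62 79

Derivation:
Row r has 2^popcount(r) filled cells, so we need popcount(r) = log2(32) = 5.
Scan r = 30..81 and keep those with exactly 5 one-bits:
r=30=11110 popcount=4 -> skip
r=31=11111 popcount=5 -> KEEP
r=32=100000 popcount=1 -> skip
r=33=100001 popcount=2 -> skip
r=34=100010 popcount=2 -> skip
r=35=100011 popcount=3 -> skip
r=36=100100 popcount=2 -> skip
r=37=100101 popcount=3 -> skip
r=38=100110 popcount=3 -> skip
r=39=100111 popcount=4 -> skip
r=40=101000 popcount=2 -> skip
r=41=101001 popcount=3 -> skip
r=42=101010 popcount=3 -> skip
r=43=101011 popcount=4 -> skip
r=44=101100 popcount=3 -> skip
r=45=101101 popcount=4 -> skip
r=46=101110 popcount=4 -> skip
r=47=101111 popcount=5 -> KEEP
r=48=110000 popcount=2 -> skip
r=49=110001 popcount=3 -> skip
r=50=110010 popcount=3 -> skip
r=51=110011 popcount=4 -> skip
r=52=110100 popcount=3 -> skip
r=53=110101 popcount=4 -> skip
r=54=110110 popcount=4 -> skip
r=55=110111 popcount=5 -> KEEP
r=56=111000 popcount=3 -> skip
r=57=111001 popcount=4 -> skip
r=58=111010 popcount=4 -> skip
r=59=111011 popcount=5 -> KEEP
r=60=111100 popcount=4 -> skip
r=61=111101 popcount=5 -> KEEP
r=62=111110 popcount=5 -> KEEP
r=63=111111 popcount=6 -> skip
r=64=1000000 popcount=1 -> skip
r=65=1000001 popcount=2 -> skip
r=66=1000010 popcount=2 -> skip
r=67=1000011 popcount=3 -> skip
r=68=1000100 popcount=2 -> skip
r=69=1000101 popcount=3 -> skip
r=70=1000110 popcount=3 -> skip
r=71=1000111 popcount=4 -> skip
r=72=1001000 popcount=2 -> skip
r=73=1001001 popcount=3 -> skip
r=74=1001010 popcount=3 -> skip
r=75=1001011 popcount=4 -> skip
r=76=1001100 popcount=3 -> skip
r=77=1001101 popcount=4 -> skip
r=78=1001110 popcount=4 -> skip
r=79=1001111 popcount=5 -> KEEP
r=80=1010000 popcount=2 -> skip
r=81=1010001 popcount=3 -> skip
Kept rows: 31 47 55 59 61 62 79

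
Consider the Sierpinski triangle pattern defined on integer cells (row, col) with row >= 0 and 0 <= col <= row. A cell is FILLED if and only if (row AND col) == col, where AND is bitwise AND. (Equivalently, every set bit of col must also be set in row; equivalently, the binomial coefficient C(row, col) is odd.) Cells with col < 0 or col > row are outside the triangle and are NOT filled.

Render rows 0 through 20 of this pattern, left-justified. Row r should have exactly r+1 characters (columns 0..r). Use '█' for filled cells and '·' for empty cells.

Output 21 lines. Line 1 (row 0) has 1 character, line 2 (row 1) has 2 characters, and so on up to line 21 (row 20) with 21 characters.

Answer: █
██
█·█
████
█···█
██··██
█·█·█·█
████████
█·······█
██······██
█·█·····█·█
████····████
█···█···█···█
██··██··██··██
█·█·█·█·█·█·█·█
████████████████
█···············█
██··············██
█·█·············█·█
████············████
█···█···········█···█

Derivation:
r0=0: █
r1=1: ██
r2=10: █·█
r3=11: ████
r4=100: █···█
r5=101: ██··██
r6=110: █·█·█·█
r7=111: ████████
r8=1000: █·······█
r9=1001: ██······██
r10=1010: █·█·····█·█
r11=1011: ████····████
r12=1100: █···█···█···█
r13=1101: ██··██··██··██
r14=1110: █·█·█·█·█·█·█·█
r15=1111: ████████████████
r16=10000: █···············█
r17=10001: ██··············██
r18=10010: █·█·············█·█
r19=10011: ████············████
r20=10100: █···█···········█···█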